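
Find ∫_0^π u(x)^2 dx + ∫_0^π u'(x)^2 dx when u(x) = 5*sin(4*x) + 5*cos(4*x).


||u||_{H^1(0,π)}^2 = 425*π

u'(x) = -20*sin(4*x) + 20*cos(4*x).
Expand u² and (u')² and integrate term by term on (0, π), using: for integers n ≥ 1, ∫_0^π sin²(nx) dx = ∫_0^π cos²(nx) dx = π/2; for n ≠ n', ∫_0^π sin(nx)sin(n'x) dx = ∫_0^π cos(nx)cos(n'x) dx = 0; and by product-to-sum, ∫_0^π sin(nx)cos(n'x) dx = ½∫_0^π [sin((n+n')x) + sin((n−n')x)] dx, which is 0 when n+n' is even and 2n/(n²−n'²) when n+n' is odd (it need not vanish on (0, π)).
  u² squared terms: (5)²·∫cos(4x)² dx = 25·π/2 = 25*π/2;  (5)²·∫sin(4x)² dx = 25·π/2 = 25*π/2.
  u² cross terms: 2·(5)·(5)·∫cos(4x)·sin(4x) dx = 50·(0) = 0.
  So ∫_0^π u² dx = 25*π/2 + 25*π/2 + 0 = 25*π.
  (u')² squared terms: (-20)²·∫sin(4x)² dx = 400·π/2 = 200*π;  (20)²·∫cos(4x)² dx = 400·π/2 = 200*π.
  (u')² cross terms: 2·(-20)·(20)·∫sin(4x)·cos(4x) dx = -800·(0) = 0.
  So ∫_0^π (u')² dx = 200*π + 200*π + 0 = 400*π.
||u||_{H^1}^2 = (25*π) + (400*π) = 425*π.


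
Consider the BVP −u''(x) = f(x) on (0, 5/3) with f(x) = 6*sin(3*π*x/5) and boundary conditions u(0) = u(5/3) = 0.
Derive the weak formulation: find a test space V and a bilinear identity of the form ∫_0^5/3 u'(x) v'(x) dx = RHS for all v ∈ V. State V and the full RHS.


V = H^1_0(0, 5/3) (so v(0) = v(5/3) = 0); weak form: ∫_0^5/3 u'v' dx = ∫_0^5/3 (6*sin(3*π*x/5)) v dx for all v ∈ V.

Multiply both sides by a test function v and integrate from 0 to 5/3:
  ∫_0^5/3 −u''(x) v(x) dx = ∫_0^5/3 f(x) v(x) dx.
Integrate the LHS by parts once:
  ∫_0^5/3 −u'' v dx = −[u'(x) v(x)]_0^5/3 + ∫_0^5/3 u'(x) v'(x) dx.
Thus ∫_0^5/3 u'(x) v'(x) dx = ∫_0^5/3 f(x) v(x) dx + [u'(x) v(x)]_0^5/3.
Choose V so that boundary terms are either known or forced to vanish.
u is Dirichlet: u(0) = u(5/3) = 0. Let V = H^1_0(0, 5/3); then v(0) = v(5/3) = 0, and [u' v]_0^5/3 = 0.
Weak formulation: find u (satisfying any essential BC) such that ∫_0^5/3 u'(x) v'(x) dx = ∫_0^5/3 f v dx for all v ∈ V.
Substituting f(x) = 6*sin(3*π*x/5), the right-hand side is ∫_0^5/3 (6*sin(3*π*x/5)) v dx.


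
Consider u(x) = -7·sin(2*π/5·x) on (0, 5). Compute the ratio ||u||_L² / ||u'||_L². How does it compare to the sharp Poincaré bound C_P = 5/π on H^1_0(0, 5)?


||u||_L² / ||u'||_L² = 5/(2*π) < C_P = 5/π.

u(x) = -7·sin(2*π/5·x), so u'(x) = -14*π*cos(2*π*x/5)/5.
Writing u(x) = A·sin(kπx/L) with A = -7 and k = 2, use ∫_0^L sin²(kπx/L) dx = L/2 and ∫_0^L cos²(kπx/L) dx = L/2.
u² = 49·sin²(2*π/5·x) and (u')² = 196*π^2/25·cos²(2*π/5·x), and each of sin², cos² integrates to L/2 = 5/2 over (0, 5).
∫_0^5 u² dx = 245/2, so ||u||_L² = 7*sqrt(10)/2.
∫_0^5 (u')² dx = 98*π^2/5, so ||u'||_L² = 7*sqrt(10)*π/5.
Ratio ||u||_L² / ||u'||_L² = 5/(2*π).
Sharp Poincaré constant on H^1_0(0, 5) is C_P = L/π = 5/π, achieved by sin(π/5·x).
This is the k = 2 harmonic; the ratio L/(kπ) is strictly less than C_P = L/π, consistent with the sharp inequality ||u||_L² ≤ C_P ||u'||_L².


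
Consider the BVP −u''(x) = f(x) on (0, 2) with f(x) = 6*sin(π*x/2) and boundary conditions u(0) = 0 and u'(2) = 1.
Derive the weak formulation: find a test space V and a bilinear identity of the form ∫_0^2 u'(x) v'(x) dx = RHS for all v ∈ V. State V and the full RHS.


V = {v ∈ H^1(0, 2) : v(0) = 0} (test functions vanish at x = 0 where u is specified); weak form: ∫_0^2 u'v' dx = ∫_0^2 (6*sin(π*x/2)) v dx + v(2) for all v ∈ V.

Multiply both sides by a test function v and integrate from 0 to 2:
  ∫_0^2 −u''(x) v(x) dx = ∫_0^2 f(x) v(x) dx.
Integrate the LHS by parts once:
  ∫_0^2 −u'' v dx = −[u'(x) v(x)]_0^2 + ∫_0^2 u'(x) v'(x) dx.
Thus ∫_0^2 u'(x) v'(x) dx = ∫_0^2 f(x) v(x) dx + [u'(x) v(x)]_0^2.
Choose V so that boundary terms are either known or forced to vanish.
Mixed BC: u(0) = 0 (Dirichlet) and u'(2) = 1 (Neumann). Define V = {v ∈ H^1(0, 2) : v(0) = 0}. Then [u' v]_0^2 = u'(2)·v(2) − u'(0)·0 = v(2).
Weak formulation: find u (satisfying any essential BC) such that ∫_0^2 u'(x) v'(x) dx = ∫_0^2 f v dx + v(2) for all v ∈ V (Dirichlet at 0 absorbed into V; Neumann datum at x = 2 contributes the boundary term).
Substituting f(x) = 6*sin(π*x/2), the right-hand side is ∫_0^2 (6*sin(π*x/2)) v dx + v(2).


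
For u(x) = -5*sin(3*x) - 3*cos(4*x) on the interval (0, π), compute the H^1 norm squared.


||u||_{H^1(0,π)}^2 = -3060/7 + 403*π/2

u'(x) = 12*sin(4*x) - 15*cos(3*x).
Expand u² and (u')² and integrate term by term on (0, π), using: for integers n ≥ 1, ∫_0^π sin²(nx) dx = ∫_0^π cos²(nx) dx = π/2; for n ≠ n', ∫_0^π sin(nx)sin(n'x) dx = ∫_0^π cos(nx)cos(n'x) dx = 0; and by product-to-sum, ∫_0^π sin(nx)cos(n'x) dx = ½∫_0^π [sin((n+n')x) + sin((n−n')x)] dx, which is 0 when n+n' is even and 2n/(n²−n'²) when n+n' is odd (it need not vanish on (0, π)).
  u² squared terms: (-5)²·∫sin(3x)² dx = 25·π/2 = 25*π/2;  (-3)²·∫cos(4x)² dx = 9·π/2 = 9*π/2.
  u² cross terms: 2·(-5)·(-3)·∫sin(3x)·cos(4x) dx = 30·(-6/7) = -180/7.
  So ∫_0^π u² dx = 25*π/2 + 9*π/2 − 180/7 = -180/7 + 17*π.
  (u')² squared terms: (-15)²·∫cos(3x)² dx = 225·π/2 = 225*π/2;  (12)²·∫sin(4x)² dx = 144·π/2 = 72*π.
  (u')² cross terms: 2·(-15)·(12)·∫cos(3x)·sin(4x) dx = -360·(8/7) = -2880/7.
  So ∫_0^π (u')² dx = 225*π/2 + 72*π − 2880/7 = -2880/7 + 369*π/2.
||u||_{H^1}^2 = (-180/7 + 17*π) + (-2880/7 + 369*π/2) = -3060/7 + 403*π/2.


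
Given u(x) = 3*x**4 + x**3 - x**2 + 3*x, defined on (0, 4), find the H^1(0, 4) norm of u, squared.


||u||_{H^1}^2 = 24297484/35

The H^1 norm (squared) on an interval (0, L) is
  ||u||_{H^1}^2 = ∫_0^L u(x)^2 dx + ∫_0^L u'(x)^2 dx.
Compute u'(x) = 12*x**3 + 3*x**2 - 2*x + 3.
Then u(x)^2 = 9*x**8 + 6*x**7 - 5*x**6 + 16*x**5 + 7*x**4 - 6*x**3 + 9*x**2 and u'(x)^2 = 144*x**6 + 72*x**5 - 39*x**4 + 60*x**3 + 22*x**2 - 12*x + 9.
Integrate each monomial from 0 to 4 using ∫_0^4 c·x^n dx = c·4^(n+1)/(n+1):
  ∫_0^4 u(x)^2 dx = ∫_0^4 (9*x^8 + 6*x^7 - 5*x^6 + 16*x^5 + 7*x^4 - 6*x^3 + 9*x^2) dx. Term by term:
    ∫_0^4 9*x^8 dx = 262144;  ∫_0^4 6*x^7 dx = 49152;  ∫_0^4 -5*x^6 dx = -81920/7;
    ∫_0^4 16*x^5 dx = 32768/3;  ∫_0^4 7*x^4 dx = 7168/5;  ∫_0^4 -6*x^3 dx = -384;
    ∫_0^4 9*x^2 dx = 192.
  Sum: 262144 + 49152 − 81920/7 + 32768/3 + 7168/5 − 384 + 192 = 32734528/105.
  ∫_0^4 u'(x)^2 dx = ∫_0^4 (144*x^6 + 72*x^5 - 39*x^4 + 60*x^3 + 22*x^2 - 12*x + 9) dx. Term by term:
    ∫_0^4 144*x^6 dx = 2359296/7;  ∫_0^4 72*x^5 dx = 49152;  ∫_0^4 -39*x^4 dx = -39936/5;
    ∫_0^4 60*x^3 dx = 3840;  ∫_0^4 22*x^2 dx = 1408/3;  ∫_0^4 -12*x dx = -96;
    ∫_0^4 9 dx = 36.
  Sum: 2359296/7 + 49152 − 39936/5 + 3840 + 1408/3 − 96 + 36 = 40157924/105.
Adding: ||u||_{H^1}^2 = 32734528/105 + 40157924/105 = 24297484/35.


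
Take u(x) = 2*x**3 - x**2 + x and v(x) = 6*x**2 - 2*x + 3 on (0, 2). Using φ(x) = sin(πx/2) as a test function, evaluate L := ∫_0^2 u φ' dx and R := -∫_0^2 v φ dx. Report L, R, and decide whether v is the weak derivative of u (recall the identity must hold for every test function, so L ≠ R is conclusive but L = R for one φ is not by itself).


LHS = -44/π + 192/π^3, RHS = -52/π + 192/π^3. No, v is not the weak derivative of u.

u(x) = 2*x**3 - x**2 + x, classical derivative u'(x) = 6*x**2 - 2*x + 1.
φ(x) = sin(πx/2), so φ'(x) = π*cos(π*x/2)/2.
Note φ(0) = φ(2) = 0, so the boundary term u·φ vanishes.
LHS = ∫_0^2 u(x) φ'(x) dx = ∫_0^2 (π*x^3*cos(π*x/2) - π*x^2*cos(π*x/2)/2 + π*x*cos(π*x/2)/2) dx. Term by term:
  ∫_0^2 π*x^3*cos(π*x/2) dx = -48/π + 192/π^3;  ∫_0^2 π*x*cos(π*x/2)/2 dx = -4/π;  ∫_0^2 -π*x^2*cos(π*x/2)/2 dx = 8/π.
Sum: -48/π + 192/π^3 − 4/π + 8/π = -44/π + 192/π^3.
So LHS = -44/π + 192/π^3.
∫_0^2 v(x) φ(x) dx = ∫_0^2 (6*x^2*sin(π*x/2) - 2*x*sin(π*x/2) + 3*sin(π*x/2)) dx. Term by term:
  ∫_0^2 3*sin(π*x/2) dx = 12/π;  ∫_0^2 -2*x*sin(π*x/2) dx = -8/π;  ∫_0^2 6*x^2*sin(π*x/2) dx = -192/π^3 + 48/π.
Sum: 12/π − 8/π + -192/π^3 + 48/π = -192/π^3 + 52/π.
So RHS = -∫_0^2 v(x) φ(x) dx = -52/π + 192/π^3.
LHS − RHS = 8/π ≠ 0, so the identity fails.
(For a valid weak derivative the identity must hold for EVERY test function, in particular this one. The failure shows v is NOT the weak derivative of u.)
Correct weak derivative would be u'(x) = 6*x**2 - 2*x + 1.


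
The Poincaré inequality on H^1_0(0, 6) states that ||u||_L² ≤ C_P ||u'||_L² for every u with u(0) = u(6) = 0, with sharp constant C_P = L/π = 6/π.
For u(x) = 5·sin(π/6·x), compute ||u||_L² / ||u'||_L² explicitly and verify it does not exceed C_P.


||u||_L² / ||u'||_L² = 6/π = C_P.

u(x) = 5·sin(π/6·x), so u'(x) = 5*π*cos(π*x/6)/6.
Writing u(x) = A·sin(kπx/L) with A = 5 and k = 1, use ∫_0^L sin²(kπx/L) dx = L/2 and ∫_0^L cos²(kπx/L) dx = L/2.
u² = 25·sin²(π/6·x) and (u')² = 25*π^2/36·cos²(π/6·x), and each of sin², cos² integrates to L/2 = 3 over (0, 6).
∫_0^6 u² dx = 75, so ||u||_L² = 5*sqrt(3).
∫_0^6 (u')² dx = 25*π^2/12, so ||u'||_L² = 5*sqrt(3)*π/6.
Ratio ||u||_L² / ||u'||_L² = 6/π.
Sharp Poincaré constant on H^1_0(0, 6) is C_P = L/π = 6/π, achieved by sin(π/6·x).
This is the k = 1 eigenfunction (up to amplitude), so the ratio equals the sharp Poincaré constant exactly.


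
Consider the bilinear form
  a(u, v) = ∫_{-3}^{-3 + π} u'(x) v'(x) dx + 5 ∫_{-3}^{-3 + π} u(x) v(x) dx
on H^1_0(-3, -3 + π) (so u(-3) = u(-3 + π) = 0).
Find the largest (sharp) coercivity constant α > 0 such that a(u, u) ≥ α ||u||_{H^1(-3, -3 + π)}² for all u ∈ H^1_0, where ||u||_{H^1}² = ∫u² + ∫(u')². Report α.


α = 1

Coercivity of a(·,·) on H^1_0(-3, -3 + π) means a(u, u) ≥ α ||u||_{H^1}² for every u ∈ H^1_0.
The interval has length L = π, and Poincaré/coercivity depend only on L. Here a(u, u) = ∫(u')² + (5)·∫u².
Here c = 5 ≥ 1, so a(u,u) = ∫(u')² + c∫u² ≥ ∫(u')² + ∫u² = ||u||_{H^1}², i.e. α = 1 works. No larger α is possible: a(u,u) ≥ α||u||_{H^1}² means (1−α)∫(u')² ≥ (α−c)∫u², and for the modes u_n = sin(nπ(x−x₀)/L) (x₀ the left endpoint) one has ∫u_n²/∫(u_n')² = (L/(nπ))² → 0, so a(u_n,u_n)/||u_n||_{H^1}² → 1. Hence the optimal constant is α = 1.
Therefore α = 1.


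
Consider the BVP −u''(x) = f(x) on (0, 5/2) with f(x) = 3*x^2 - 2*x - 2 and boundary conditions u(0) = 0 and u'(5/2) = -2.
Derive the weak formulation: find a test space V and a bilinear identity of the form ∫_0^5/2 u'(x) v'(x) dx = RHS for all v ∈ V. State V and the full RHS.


V = {v ∈ H^1(0, 5/2) : v(0) = 0} (test functions vanish at x = 0 where u is specified); weak form: ∫_0^5/2 u'v' dx = ∫_0^5/2 (3*x^2 - 2*x - 2) v dx − 2·v(5/2) for all v ∈ V.

Multiply both sides by a test function v and integrate from 0 to 5/2:
  ∫_0^5/2 −u''(x) v(x) dx = ∫_0^5/2 f(x) v(x) dx.
Integrate the LHS by parts once:
  ∫_0^5/2 −u'' v dx = −[u'(x) v(x)]_0^5/2 + ∫_0^5/2 u'(x) v'(x) dx.
Thus ∫_0^5/2 u'(x) v'(x) dx = ∫_0^5/2 f(x) v(x) dx + [u'(x) v(x)]_0^5/2.
Choose V so that boundary terms are either known or forced to vanish.
Mixed BC: u(0) = 0 (Dirichlet) and u'(5/2) = -2 (Neumann). Define V = {v ∈ H^1(0, 5/2) : v(0) = 0}. Then [u' v]_0^5/2 = u'(5/2)·v(5/2) − u'(0)·0 = − 2·v(5/2).
Weak formulation: find u (satisfying any essential BC) such that ∫_0^5/2 u'(x) v'(x) dx = ∫_0^5/2 f v dx − 2·v(5/2) for all v ∈ V (Dirichlet at 0 absorbed into V; Neumann datum at x = 5/2 contributes the boundary term).
Substituting f(x) = 3*x^2 - 2*x - 2, the right-hand side is ∫_0^5/2 (3*x^2 - 2*x - 2) v dx − 2·v(5/2).


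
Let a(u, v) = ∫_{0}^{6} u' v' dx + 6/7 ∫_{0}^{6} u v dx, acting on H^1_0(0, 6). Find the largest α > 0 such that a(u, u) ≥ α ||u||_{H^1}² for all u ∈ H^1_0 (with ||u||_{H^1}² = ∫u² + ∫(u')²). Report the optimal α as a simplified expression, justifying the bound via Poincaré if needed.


α = (π^2 + 216/7)/(π^2 + 36)

Coercivity of a(·,·) on H^1_0(0, 6) means a(u, u) ≥ α ||u||_{H^1}² for every u ∈ H^1_0.
The interval has length L = 6, and Poincaré/coercivity depend only on L. Here a(u, u) = ∫(u')² + (6/7)·∫u².
Here 0 < c = 6/7 < 1. The condition a(u,u) ≥ α||u||_{H^1}² reads (1−α)∫(u')² ≥ (α−c)∫u². Any admissible α is ≤ 1 (rapidly oscillating u have ∫u²/∫(u')² → 0), and α = 1 would force 0 ≥ (1−c)∫u², impossible since c < 1; so 1−α > 0. By the sharp Poincaré inequality on H^1_0 of an interval of length L, ∫(u')² ≥ (π/L)²∫u² with equality for the first sine mode sin(π(x−x₀)/L) (x₀ the left endpoint), so the inequality holds for all u iff (1−α)(π/L)² ≥ α − c, i.e. α ≤ ((π/L)² + c)/((π/L)² + 1) = (1 + c(L/π)²)/(1 + (L/π)²). With (π/L)² = π^2/36 and c = 6/7, the largest admissible constant is α = ((π/L)² + c)/((π/L)² + 1).
Simplifying, α = (π^2 + 216/7)/(π^2 + 36).


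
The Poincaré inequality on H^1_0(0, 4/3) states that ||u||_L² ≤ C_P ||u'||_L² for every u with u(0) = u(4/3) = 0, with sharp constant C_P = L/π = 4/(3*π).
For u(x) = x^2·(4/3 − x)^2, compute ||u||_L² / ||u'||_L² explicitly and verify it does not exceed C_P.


||u||_L² / ||u'||_L² = 2*sqrt(3)/9 < C_P = 4/(3*π).

u(x) = x^2·(4/3 − x)^2, so u'(x) = 4*x*(3*x - 4)*(3*x - 2)/9.
u(x) = x^2·(4/3 − x)^2 vanishes at x = 0 and x = 4/3, so u ∈ H^1_0(0, 4/3). Differentiate via the product rule and integrate the resulting polynomials term by term.
  ∫_0^4/3 u² dx = ∫_0^4/3 (x^8 - 16*x^7/3 + 32*x^6/3 - 256*x^5/27 + 256*x^4/81) dx. Term by term:
    ∫_0^4/3 x^8 dx = 262144/177147;  ∫_0^4/3 -16*x^7/3 dx = -131072/19683;  ∫_0^4/3 32*x^6/3 dx = 524288/45927;
    ∫_0^4/3 -256*x^5/27 dx = -524288/59049;  ∫_0^4/3 256*x^4/81 dx = 262144/98415.
  Sum: 262144/177147 − 131072/19683 + 524288/45927 − 524288/59049 + 262144/98415 = 131072/6200145.
  ∫_0^4/3 (u')² dx = ∫_0^4/3 (16*x^6 - 64*x^5 + 832*x^4/9 - 512*x^3/9 + 1024*x^2/81) dx. Term by term:
    ∫_0^4/3 16*x^6 dx = 262144/15309;  ∫_0^4/3 -64*x^5 dx = -131072/2187;  ∫_0^4/3 832*x^4/9 dx = 851968/10935;
    ∫_0^4/3 -512*x^3/9 dx = -32768/729;  ∫_0^4/3 1024*x^2/81 dx = 65536/6561.
  Sum: 262144/15309 − 131072/2187 + 851968/10935 − 32768/729 + 65536/6561 = 32768/229635.
∫_0^4/3 u² dx = 131072/6200145, so ||u||_L² = 256*sqrt(210)/25515.
∫_0^4/3 (u')² dx = 32768/229635, so ||u'||_L² = 128*sqrt(70)/2835.
Ratio ||u||_L² / ||u'||_L² = 2*sqrt(3)/9.
Sharp Poincaré constant on H^1_0(0, 4/3) is C_P = L/π = 4/(3*π), achieved by sin(3*π/4·x).
A polynomial bump cannot attain the sharp Poincaré constant (only the first sine eigenfunction does), so the ratio is strictly less than C_P, consistent with ||u||_L² ≤ C_P ||u'||_L².


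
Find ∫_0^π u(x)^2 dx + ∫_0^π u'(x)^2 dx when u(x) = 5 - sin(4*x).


||u||_{H^1(0,π)}^2 = 67*π/2

u'(x) = -4*cos(4*x).
Expand u² and (u')² and integrate term by term on (0, π), using: for integers n ≥ 1, ∫_0^π sin²(nx) dx = ∫_0^π cos²(nx) dx = π/2; for n ≠ n', ∫_0^π sin(nx)sin(n'x) dx = ∫_0^π cos(nx)cos(n'x) dx = 0; and by product-to-sum, ∫_0^π sin(nx)cos(n'x) dx = ½∫_0^π [sin((n+n')x) + sin((n−n')x)] dx, which is 0 when n+n' is even and 2n/(n²−n'²) when n+n' is odd (it need not vanish on (0, π)). For the constant mode: ∫_0^π 1 dx = π, ∫_0^π cos(nx) dx = 0, ∫_0^π sin(nx) dx = (1−(−1)^n)/n.
  u² squared terms: (5)²·∫1 dx = 25·π = 25*π;  (-1)²·∫sin(4x)² dx = 1·π/2 = π/2.
  u² cross terms: 2·(5)·(-1)·∫1·sin(4x) dx = -10·(0) = 0.
  So ∫_0^π u² dx = 25*π + π/2 + 0 = 51*π/2.
  (u')² squared terms: (-4)²·∫cos(4x)² dx = 16·π/2 = 8*π.
  So ∫_0^π (u')² dx = 8*π.
||u||_{H^1}^2 = (51*π/2) + (8*π) = 67*π/2.


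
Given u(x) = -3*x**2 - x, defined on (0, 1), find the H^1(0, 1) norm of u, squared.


||u||_{H^1}^2 = 679/30

The H^1 norm (squared) on an interval (0, L) is
  ||u||_{H^1}^2 = ∫_0^L u(x)^2 dx + ∫_0^L u'(x)^2 dx.
Compute u'(x) = -6*x - 1.
Then u(x)^2 = 9*x**4 + 6*x**3 + x**2 and u'(x)^2 = 36*x**2 + 12*x + 1.
Integrate each monomial from 0 to 1 using ∫_0^1 c·x^n dx = c·1^(n+1)/(n+1):
  ∫_0^1 u(x)^2 dx = ∫_0^1 (9*x^4 + 6*x^3 + x^2) dx. Term by term:
    ∫_0^1 9*x^4 dx = 9/5;  ∫_0^1 6*x^3 dx = 3/2;  ∫_0^1 x^2 dx = 1/3.
  Sum: 9/5 + 3/2 + 1/3 = 109/30.
  ∫_0^1 u'(x)^2 dx = ∫_0^1 (36*x^2 + 12*x + 1) dx. Term by term:
    ∫_0^1 36*x^2 dx = 12;  ∫_0^1 12*x dx = 6;  ∫_0^1 1 dx = 1.
  Sum: 12 + 6 + 1 = 19.
Adding: ||u||_{H^1}^2 = 109/30 + 19 = 679/30.


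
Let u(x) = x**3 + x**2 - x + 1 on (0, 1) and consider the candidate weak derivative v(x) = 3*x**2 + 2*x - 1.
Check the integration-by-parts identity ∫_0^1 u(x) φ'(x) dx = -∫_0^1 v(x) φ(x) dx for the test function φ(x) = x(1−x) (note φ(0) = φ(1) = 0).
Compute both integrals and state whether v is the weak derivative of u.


LHS = -3/20, RHS = -3/20. Yes, v = u' weakly.

u(x) = x**3 + x**2 - x + 1, classical derivative u'(x) = 3*x**2 + 2*x - 1.
φ(x) = x(1−x), so φ'(x) = 1 - 2*x.
Note φ(0) = φ(1) = 0, so the boundary term u·φ vanishes.
LHS = ∫_0^1 u(x) φ'(x) dx = ∫_0^1 (-2*x^4 - x^3 + 3*x^2 - 3*x + 1) dx. Term by term:
  ∫_0^1 -2*x^4 dx = -2/5;  ∫_0^1 -x^3 dx = -1/4;  ∫_0^1 3*x^2 dx = 1;
  ∫_0^1 -3*x dx = -3/2;  ∫_0^1 1 dx = 1.
Sum: -2/5 − 1/4 + 1 − 3/2 + 1 = -3/20.
So LHS = -3/20.
∫_0^1 v(x) φ(x) dx = ∫_0^1 (-3*x^4 + x^3 + 3*x^2 - x) dx. Term by term:
  ∫_0^1 -3*x^4 dx = -3/5;  ∫_0^1 x^3 dx = 1/4;  ∫_0^1 3*x^2 dx = 1;
  ∫_0^1 -x dx = -1/2.
Sum: -3/5 + 1/4 + 1 − 1/2 = 3/20.
So RHS = -∫_0^1 v(x) φ(x) dx = -3/20.
LHS = RHS, so the identity holds for this test φ.
Moreover u is smooth here and v(x) = u'(x) = 3*x**2 + 2*x - 1 pointwise, so the identity holds for every test function. Hence v is the weak derivative of u.


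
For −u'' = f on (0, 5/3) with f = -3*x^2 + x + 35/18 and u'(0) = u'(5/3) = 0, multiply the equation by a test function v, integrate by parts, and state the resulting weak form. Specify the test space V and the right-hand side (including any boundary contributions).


V = H^1(0, 5/3) (no boundary constraint on v; u is determined up to an additive constant); weak form: ∫_0^5/3 u'v' dx = ∫_0^5/3 (-3*x^2 + x + 35/18) v dx for all v ∈ V.

Multiply both sides by a test function v and integrate from 0 to 5/3:
  ∫_0^5/3 −u''(x) v(x) dx = ∫_0^5/3 f(x) v(x) dx.
Integrate the LHS by parts once:
  ∫_0^5/3 −u'' v dx = −[u'(x) v(x)]_0^5/3 + ∫_0^5/3 u'(x) v'(x) dx.
Thus ∫_0^5/3 u'(x) v'(x) dx = ∫_0^5/3 f(x) v(x) dx + [u'(x) v(x)]_0^5/3.
Choose V so that boundary terms are either known or forced to vanish.
u has homogeneous Neumann: u'(0) = u'(5/3) = 0. So [u' v]_0^5/3 = 0·v(5/3) − 0·v(0) = 0 for any v; take V = H^1(0, 5/3).
Weak formulation: find u (satisfying any essential BC) such that ∫_0^5/3 u'(x) v'(x) dx = ∫_0^5/3 f v dx for all v ∈ V (homogeneous Neumann, so boundary terms vanish).
Substituting f(x) = -3*x^2 + x + 35/18, the right-hand side is ∫_0^5/3 (-3*x^2 + x + 35/18) v dx.
Compatibility check (pure Neumann): taking v ≡ 1 ∈ V gives 0 = ∫_0^5/3 f dx + (0) − (0), i.e. ∫_0^5/3 f dx must equal u'(0) − u'(5/3) = 0. Indeed ∫_0^5/3 (-3*x^2 + x + 35/18) dx = 0, so the data are compatible. The solution is then unique only up to an additive constant (fix it e.g. by requiring ∫_0^5/3 u dx = 0).


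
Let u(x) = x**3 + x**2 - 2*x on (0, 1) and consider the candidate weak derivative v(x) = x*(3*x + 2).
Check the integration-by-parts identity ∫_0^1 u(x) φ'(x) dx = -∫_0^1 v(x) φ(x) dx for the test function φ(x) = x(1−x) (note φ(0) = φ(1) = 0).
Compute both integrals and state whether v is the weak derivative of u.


LHS = 1/60, RHS = -19/60. No, v is not the weak derivative of u.

u(x) = x**3 + x**2 - 2*x, classical derivative u'(x) = 3*x**2 + 2*x - 2.
φ(x) = x(1−x), so φ'(x) = 1 - 2*x.
Note φ(0) = φ(1) = 0, so the boundary term u·φ vanishes.
LHS = ∫_0^1 u(x) φ'(x) dx = ∫_0^1 (-2*x^4 - x^3 + 5*x^2 - 2*x) dx. Term by term:
  ∫_0^1 -2*x^4 dx = -2/5;  ∫_0^1 -x^3 dx = -1/4;  ∫_0^1 5*x^2 dx = 5/3;
  ∫_0^1 -2*x dx = -1.
Sum: -2/5 − 1/4 + 5/3 − 1 = 1/60.
So LHS = 1/60.
∫_0^1 v(x) φ(x) dx = ∫_0^1 (-3*x^4 + x^3 + 2*x^2) dx. Term by term:
  ∫_0^1 -3*x^4 dx = -3/5;  ∫_0^1 x^3 dx = 1/4;  ∫_0^1 2*x^2 dx = 2/3.
Sum: -3/5 + 1/4 + 2/3 = 19/60.
So RHS = -∫_0^1 v(x) φ(x) dx = -19/60.
LHS − RHS = 1/3 ≠ 0, so the identity fails.
(For a valid weak derivative the identity must hold for EVERY test function, in particular this one. The failure shows v is NOT the weak derivative of u.)
Correct weak derivative would be u'(x) = 3*x**2 + 2*x - 2.


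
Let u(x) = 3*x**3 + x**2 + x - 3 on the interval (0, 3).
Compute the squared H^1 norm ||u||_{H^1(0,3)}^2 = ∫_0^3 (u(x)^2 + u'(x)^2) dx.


||u||_{H^1}^2 = 293883/35

The H^1 norm (squared) on an interval (0, L) is
  ||u||_{H^1}^2 = ∫_0^L u(x)^2 dx + ∫_0^L u'(x)^2 dx.
Compute u'(x) = 9*x**2 + 2*x + 1.
Then u(x)^2 = 9*x**6 + 6*x**5 + 7*x**4 - 16*x**3 - 5*x**2 - 6*x + 9 and u'(x)^2 = 81*x**4 + 36*x**3 + 22*x**2 + 4*x + 1.
Integrate each monomial from 0 to 3 using ∫_0^3 c·x^n dx = c·3^(n+1)/(n+1):
  ∫_0^3 u(x)^2 dx = ∫_0^3 (9*x^6 + 6*x^5 + 7*x^4 - 16*x^3 - 5*x^2 - 6*x + 9) dx. Term by term:
    ∫_0^3 9*x^6 dx = 19683/7;  ∫_0^3 6*x^5 dx = 729;  ∫_0^3 7*x^4 dx = 1701/5;
    ∫_0^3 -16*x^3 dx = -324;  ∫_0^3 -5*x^2 dx = -45;  ∫_0^3 -6*x dx = -27;
    ∫_0^3 9 dx = 27.
  Sum: 19683/7 + 729 + 1701/5 − 324 − 45 − 27 + 27 = 122922/35.
  ∫_0^3 u'(x)^2 dx = ∫_0^3 (81*x^4 + 36*x^3 + 22*x^2 + 4*x + 1) dx. Term by term:
    ∫_0^3 81*x^4 dx = 19683/5;  ∫_0^3 36*x^3 dx = 729;  ∫_0^3 22*x^2 dx = 198;
    ∫_0^3 4*x dx = 18;  ∫_0^3 1 dx = 3.
  Sum: 19683/5 + 729 + 198 + 18 + 3 = 24423/5.
Adding: ||u||_{H^1}^2 = 122922/35 + 24423/5 = 293883/35.


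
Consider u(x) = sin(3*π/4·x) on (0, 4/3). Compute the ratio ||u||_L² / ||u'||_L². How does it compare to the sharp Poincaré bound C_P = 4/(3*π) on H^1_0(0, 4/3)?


||u||_L² / ||u'||_L² = 4/(3*π) = C_P.

u(x) = sin(3*π/4·x), so u'(x) = 3*π*cos(3*π*x/4)/4.
Writing u(x) = A·sin(kπx/L) with A = 1 and k = 1, use ∫_0^L sin²(kπx/L) dx = L/2 and ∫_0^L cos²(kπx/L) dx = L/2.
u² = 1·sin²(3*π/4·x) and (u')² = 9*π^2/16·cos²(3*π/4·x), and each of sin², cos² integrates to L/2 = 2/3 over (0, 4/3).
∫_0^4/3 u² dx = 2/3, so ||u||_L² = sqrt(6)/3.
∫_0^4/3 (u')² dx = 3*π^2/8, so ||u'||_L² = sqrt(6)*π/4.
Ratio ||u||_L² / ||u'||_L² = 4/(3*π).
Sharp Poincaré constant on H^1_0(0, 4/3) is C_P = L/π = 4/(3*π), achieved by sin(3*π/4·x).
This is the k = 1 eigenfunction (up to amplitude), so the ratio equals the sharp Poincaré constant exactly.


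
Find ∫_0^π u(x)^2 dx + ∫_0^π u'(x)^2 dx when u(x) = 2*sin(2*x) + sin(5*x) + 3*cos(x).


||u||_{H^1(0,π)}^2 = 32 + 32*π

u'(x) = -3*sin(x) + 4*cos(2*x) + 5*cos(5*x).
Expand u² and (u')² and integrate term by term on (0, π), using: for integers n ≥ 1, ∫_0^π sin²(nx) dx = ∫_0^π cos²(nx) dx = π/2; for n ≠ n', ∫_0^π sin(nx)sin(n'x) dx = ∫_0^π cos(nx)cos(n'x) dx = 0; and by product-to-sum, ∫_0^π sin(nx)cos(n'x) dx = ½∫_0^π [sin((n+n')x) + sin((n−n')x)] dx, which is 0 when n+n' is even and 2n/(n²−n'²) when n+n' is odd (it need not vanish on (0, π)).
  u² squared terms: (2)²·∫sin(2x)² dx = 4·π/2 = 2*π;  (3)²·∫cos(x)² dx = 9·π/2 = 9*π/2;  (1)²·∫sin(5x)² dx = 1·π/2 = π/2.
  u² cross terms: 2·(2)·(3)·∫sin(2x)·cos(x) dx = 12·(4/3) = 16;  2·(2)·(1)·∫sin(2x)·sin(5x) dx = 4·(0) = 0;  2·(3)·(1)·∫cos(x)·sin(5x) dx = 6·(0) = 0.
  So ∫_0^π u² dx = 2*π + 9*π/2 + π/2 + 16 + 0 + 0 = 16 + 7*π.
  (u')² squared terms: (-3)²·∫sin(x)² dx = 9·π/2 = 9*π/2;  (4)²·∫cos(2x)² dx = 16·π/2 = 8*π;  (5)²·∫cos(5x)² dx = 25·π/2 = 25*π/2.
  (u')² cross terms: 2·(-3)·(4)·∫sin(x)·cos(2x) dx = -24·(-2/3) = 16;  2·(-3)·(5)·∫sin(x)·cos(5x) dx = -30·(0) = 0;  2·(4)·(5)·∫cos(2x)·cos(5x) dx = 40·(0) = 0.
  So ∫_0^π (u')² dx = 9*π/2 + 8*π + 25*π/2 + 16 + 0 + 0 = 16 + 25*π.
||u||_{H^1}^2 = (16 + 7*π) + (16 + 25*π) = 32 + 32*π.


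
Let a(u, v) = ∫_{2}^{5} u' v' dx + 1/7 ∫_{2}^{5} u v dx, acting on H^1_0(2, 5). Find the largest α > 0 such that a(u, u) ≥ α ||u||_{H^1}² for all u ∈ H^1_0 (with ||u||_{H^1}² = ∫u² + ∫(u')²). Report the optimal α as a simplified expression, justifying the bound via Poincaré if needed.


α = (9/7 + π^2)/(9 + π^2)

Coercivity of a(·,·) on H^1_0(2, 5) means a(u, u) ≥ α ||u||_{H^1}² for every u ∈ H^1_0.
The interval has length L = 3, and Poincaré/coercivity depend only on L. Here a(u, u) = ∫(u')² + (1/7)·∫u².
Here 0 < c = 1/7 < 1. The condition a(u,u) ≥ α||u||_{H^1}² reads (1−α)∫(u')² ≥ (α−c)∫u². Any admissible α is ≤ 1 (rapidly oscillating u have ∫u²/∫(u')² → 0), and α = 1 would force 0 ≥ (1−c)∫u², impossible since c < 1; so 1−α > 0. By the sharp Poincaré inequality on H^1_0 of an interval of length L, ∫(u')² ≥ (π/L)²∫u² with equality for the first sine mode sin(π(x−x₀)/L) (x₀ the left endpoint), so the inequality holds for all u iff (1−α)(π/L)² ≥ α − c, i.e. α ≤ ((π/L)² + c)/((π/L)² + 1) = (1 + c(L/π)²)/(1 + (L/π)²). With (π/L)² = π^2/9 and c = 1/7, the largest admissible constant is α = ((π/L)² + c)/((π/L)² + 1).
Simplifying, α = (9/7 + π^2)/(9 + π^2).


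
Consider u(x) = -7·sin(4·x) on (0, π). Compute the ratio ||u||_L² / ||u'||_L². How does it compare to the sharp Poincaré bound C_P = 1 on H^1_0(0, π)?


||u||_L² / ||u'||_L² = 1/4 < C_P = 1.

u(x) = -7·sin(4·x), so u'(x) = -28*cos(4*x).
Writing u(x) = A·sin(kπx/L) with A = -7 and k = 4, use ∫_0^L sin²(kπx/L) dx = L/2 and ∫_0^L cos²(kπx/L) dx = L/2.
u² = 49·sin²(4·x) and (u')² = 784·cos²(4·x), and each of sin², cos² integrates to L/2 = π/2 over (0, π).
∫_0^π u² dx = 49*π/2, so ||u||_L² = 7*sqrt(2)*sqrt(π)/2.
∫_0^π (u')² dx = 392*π, so ||u'||_L² = 14*sqrt(2)*sqrt(π).
Ratio ||u||_L² / ||u'||_L² = 1/4.
Sharp Poincaré constant on H^1_0(0, π) is C_P = L/π = 1, achieved by sin(x).
This is the k = 4 harmonic; the ratio L/(kπ) is strictly less than C_P = L/π, consistent with the sharp inequality ||u||_L² ≤ C_P ||u'||_L².


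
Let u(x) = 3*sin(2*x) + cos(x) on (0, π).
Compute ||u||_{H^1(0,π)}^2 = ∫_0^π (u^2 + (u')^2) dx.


||u||_{H^1(0,π)}^2 = 16 + 47*π/2

u'(x) = -sin(x) + 6*cos(2*x).
Expand u² and (u')² and integrate term by term on (0, π), using: for integers n ≥ 1, ∫_0^π sin²(nx) dx = ∫_0^π cos²(nx) dx = π/2; for n ≠ n', ∫_0^π sin(nx)sin(n'x) dx = ∫_0^π cos(nx)cos(n'x) dx = 0; and by product-to-sum, ∫_0^π sin(nx)cos(n'x) dx = ½∫_0^π [sin((n+n')x) + sin((n−n')x)] dx, which is 0 when n+n' is even and 2n/(n²−n'²) when n+n' is odd (it need not vanish on (0, π)).
  u² squared terms: (3)²·∫sin(2x)² dx = 9·π/2 = 9*π/2;  (1)²·∫cos(x)² dx = 1·π/2 = π/2.
  u² cross terms: 2·(3)·(1)·∫sin(2x)·cos(x) dx = 6·(4/3) = 8.
  So ∫_0^π u² dx = 9*π/2 + π/2 + 8 = 8 + 5*π.
  (u')² squared terms: (-1)²·∫sin(x)² dx = 1·π/2 = π/2;  (6)²·∫cos(2x)² dx = 36·π/2 = 18*π.
  (u')² cross terms: 2·(-1)·(6)·∫sin(x)·cos(2x) dx = -12·(-2/3) = 8.
  So ∫_0^π (u')² dx = π/2 + 18*π + 8 = 8 + 37*π/2.
||u||_{H^1}^2 = (8 + 5*π) + (8 + 37*π/2) = 16 + 47*π/2.


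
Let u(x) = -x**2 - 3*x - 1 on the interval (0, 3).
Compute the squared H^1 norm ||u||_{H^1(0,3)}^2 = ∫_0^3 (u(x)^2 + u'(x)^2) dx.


||u||_{H^1}^2 = 4161/10

The H^1 norm (squared) on an interval (0, L) is
  ||u||_{H^1}^2 = ∫_0^L u(x)^2 dx + ∫_0^L u'(x)^2 dx.
Compute u'(x) = -2*x - 3.
Then u(x)^2 = x**4 + 6*x**3 + 11*x**2 + 6*x + 1 and u'(x)^2 = 4*x**2 + 12*x + 9.
Integrate each monomial from 0 to 3 using ∫_0^3 c·x^n dx = c·3^(n+1)/(n+1):
  ∫_0^3 u(x)^2 dx = ∫_0^3 (x^4 + 6*x^3 + 11*x^2 + 6*x + 1) dx. Term by term:
    ∫_0^3 x^4 dx = 243/5;  ∫_0^3 6*x^3 dx = 243/2;  ∫_0^3 11*x^2 dx = 99;
    ∫_0^3 6*x dx = 27;  ∫_0^3 1 dx = 3.
  Sum: 243/5 + 243/2 + 99 + 27 + 3 = 2991/10.
  ∫_0^3 u'(x)^2 dx = ∫_0^3 (4*x^2 + 12*x + 9) dx. Term by term:
    ∫_0^3 4*x^2 dx = 36;  ∫_0^3 12*x dx = 54;  ∫_0^3 9 dx = 27.
  Sum: 36 + 54 + 27 = 117.
Adding: ||u||_{H^1}^2 = 2991/10 + 117 = 4161/10.


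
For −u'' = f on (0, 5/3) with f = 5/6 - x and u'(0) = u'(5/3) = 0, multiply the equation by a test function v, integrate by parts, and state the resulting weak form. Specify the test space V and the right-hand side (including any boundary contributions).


V = H^1(0, 5/3) (no boundary constraint on v; u is determined up to an additive constant); weak form: ∫_0^5/3 u'v' dx = ∫_0^5/3 (5/6 - x) v dx for all v ∈ V.

Multiply both sides by a test function v and integrate from 0 to 5/3:
  ∫_0^5/3 −u''(x) v(x) dx = ∫_0^5/3 f(x) v(x) dx.
Integrate the LHS by parts once:
  ∫_0^5/3 −u'' v dx = −[u'(x) v(x)]_0^5/3 + ∫_0^5/3 u'(x) v'(x) dx.
Thus ∫_0^5/3 u'(x) v'(x) dx = ∫_0^5/3 f(x) v(x) dx + [u'(x) v(x)]_0^5/3.
Choose V so that boundary terms are either known or forced to vanish.
u has homogeneous Neumann: u'(0) = u'(5/3) = 0. So [u' v]_0^5/3 = 0·v(5/3) − 0·v(0) = 0 for any v; take V = H^1(0, 5/3).
Weak formulation: find u (satisfying any essential BC) such that ∫_0^5/3 u'(x) v'(x) dx = ∫_0^5/3 f v dx for all v ∈ V (homogeneous Neumann, so boundary terms vanish).
Substituting f(x) = 5/6 - x, the right-hand side is ∫_0^5/3 (5/6 - x) v dx.
Compatibility check (pure Neumann): taking v ≡ 1 ∈ V gives 0 = ∫_0^5/3 f dx + (0) − (0), i.e. ∫_0^5/3 f dx must equal u'(0) − u'(5/3) = 0. Indeed ∫_0^5/3 (5/6 - x) dx = 0, so the data are compatible. The solution is then unique only up to an additive constant (fix it e.g. by requiring ∫_0^5/3 u dx = 0).


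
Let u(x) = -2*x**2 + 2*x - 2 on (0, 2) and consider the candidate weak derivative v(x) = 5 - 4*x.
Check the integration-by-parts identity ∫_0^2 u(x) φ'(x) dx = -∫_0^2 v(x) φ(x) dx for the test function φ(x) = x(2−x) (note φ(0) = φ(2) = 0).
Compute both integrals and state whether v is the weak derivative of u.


LHS = 8/3, RHS = -4/3. No, v is not the weak derivative of u.

u(x) = -2*x**2 + 2*x - 2, classical derivative u'(x) = 2 - 4*x.
φ(x) = x(2−x), so φ'(x) = 2 - 2*x.
Note φ(0) = φ(2) = 0, so the boundary term u·φ vanishes.
LHS = ∫_0^2 u(x) φ'(x) dx = ∫_0^2 (4*x^3 - 8*x^2 + 8*x - 4) dx. Term by term:
  ∫_0^2 4*x^3 dx = 16;  ∫_0^2 -8*x^2 dx = -64/3;  ∫_0^2 8*x dx = 16;
  ∫_0^2 -4 dx = -8.
Sum: 16 − 64/3 + 16 − 8 = 8/3.
So LHS = 8/3.
∫_0^2 v(x) φ(x) dx = ∫_0^2 (4*x^3 - 13*x^2 + 10*x) dx. Term by term:
  ∫_0^2 4*x^3 dx = 16;  ∫_0^2 -13*x^2 dx = -104/3;  ∫_0^2 10*x dx = 20.
Sum: 16 − 104/3 + 20 = 4/3.
So RHS = -∫_0^2 v(x) φ(x) dx = -4/3.
LHS − RHS = 4 ≠ 0, so the identity fails.
(For a valid weak derivative the identity must hold for EVERY test function, in particular this one. The failure shows v is NOT the weak derivative of u.)
Correct weak derivative would be u'(x) = 2 - 4*x.


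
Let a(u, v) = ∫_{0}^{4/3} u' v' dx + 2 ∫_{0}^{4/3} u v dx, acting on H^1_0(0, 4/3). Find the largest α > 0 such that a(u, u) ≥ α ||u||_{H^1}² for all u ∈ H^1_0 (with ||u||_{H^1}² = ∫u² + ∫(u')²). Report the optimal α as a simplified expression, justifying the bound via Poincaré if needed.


α = 1

Coercivity of a(·,·) on H^1_0(0, 4/3) means a(u, u) ≥ α ||u||_{H^1}² for every u ∈ H^1_0.
The interval has length L = 4/3, and Poincaré/coercivity depend only on L. Here a(u, u) = ∫(u')² + (2)·∫u².
Here c = 2 ≥ 1, so a(u,u) = ∫(u')² + c∫u² ≥ ∫(u')² + ∫u² = ||u||_{H^1}², i.e. α = 1 works. No larger α is possible: a(u,u) ≥ α||u||_{H^1}² means (1−α)∫(u')² ≥ (α−c)∫u², and for the modes u_n = sin(nπ(x−x₀)/L) (x₀ the left endpoint) one has ∫u_n²/∫(u_n')² = (L/(nπ))² → 0, so a(u_n,u_n)/||u_n||_{H^1}² → 1. Hence the optimal constant is α = 1.
Therefore α = 1.


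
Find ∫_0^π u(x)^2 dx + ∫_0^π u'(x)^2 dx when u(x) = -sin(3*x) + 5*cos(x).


||u||_{H^1(0,π)}^2 = 30*π

u'(x) = -5*sin(x) - 3*cos(3*x).
Expand u² and (u')² and integrate term by term on (0, π), using: for integers n ≥ 1, ∫_0^π sin²(nx) dx = ∫_0^π cos²(nx) dx = π/2; for n ≠ n', ∫_0^π sin(nx)sin(n'x) dx = ∫_0^π cos(nx)cos(n'x) dx = 0; and by product-to-sum, ∫_0^π sin(nx)cos(n'x) dx = ½∫_0^π [sin((n+n')x) + sin((n−n')x)] dx, which is 0 when n+n' is even and 2n/(n²−n'²) when n+n' is odd (it need not vanish on (0, π)).
  u² squared terms: (-1)²·∫sin(3x)² dx = 1·π/2 = π/2;  (5)²·∫cos(x)² dx = 25·π/2 = 25*π/2.
  u² cross terms: 2·(-1)·(5)·∫sin(3x)·cos(x) dx = -10·(0) = 0.
  So ∫_0^π u² dx = π/2 + 25*π/2 + 0 = 13*π.
  (u')² squared terms: (-5)²·∫sin(x)² dx = 25·π/2 = 25*π/2;  (-3)²·∫cos(3x)² dx = 9·π/2 = 9*π/2.
  (u')² cross terms: 2·(-5)·(-3)·∫sin(x)·cos(3x) dx = 30·(0) = 0.
  So ∫_0^π (u')² dx = 25*π/2 + 9*π/2 + 0 = 17*π.
||u||_{H^1}^2 = (13*π) + (17*π) = 30*π.


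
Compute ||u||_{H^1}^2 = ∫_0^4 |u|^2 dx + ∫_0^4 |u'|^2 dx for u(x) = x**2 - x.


||u||_{H^1}^2 = 2332/15

The H^1 norm (squared) on an interval (0, L) is
  ||u||_{H^1}^2 = ∫_0^L u(x)^2 dx + ∫_0^L u'(x)^2 dx.
Compute u'(x) = 2*x - 1.
Then u(x)^2 = x**4 - 2*x**3 + x**2 and u'(x)^2 = 4*x**2 - 4*x + 1.
Integrate each monomial from 0 to 4 using ∫_0^4 c·x^n dx = c·4^(n+1)/(n+1):
  ∫_0^4 u(x)^2 dx = ∫_0^4 (x^4 - 2*x^3 + x^2) dx. Term by term:
    ∫_0^4 x^4 dx = 1024/5;  ∫_0^4 -2*x^3 dx = -128;  ∫_0^4 x^2 dx = 64/3.
  Sum: 1024/5 − 128 + 64/3 = 1472/15.
  ∫_0^4 u'(x)^2 dx = ∫_0^4 (4*x^2 - 4*x + 1) dx. Term by term:
    ∫_0^4 4*x^2 dx = 256/3;  ∫_0^4 -4*x dx = -32;  ∫_0^4 1 dx = 4.
  Sum: 256/3 − 32 + 4 = 172/3.
Adding: ||u||_{H^1}^2 = 1472/15 + 172/3 = 2332/15.


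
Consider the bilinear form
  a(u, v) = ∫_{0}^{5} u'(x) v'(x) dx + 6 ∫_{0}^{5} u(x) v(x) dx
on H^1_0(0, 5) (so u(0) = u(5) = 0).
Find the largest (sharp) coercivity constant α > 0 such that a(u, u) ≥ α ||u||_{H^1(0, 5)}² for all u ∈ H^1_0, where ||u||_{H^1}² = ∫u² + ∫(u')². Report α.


α = 1

Coercivity of a(·,·) on H^1_0(0, 5) means a(u, u) ≥ α ||u||_{H^1}² for every u ∈ H^1_0.
The interval has length L = 5, and Poincaré/coercivity depend only on L. Here a(u, u) = ∫(u')² + (6)·∫u².
Here c = 6 ≥ 1, so a(u,u) = ∫(u')² + c∫u² ≥ ∫(u')² + ∫u² = ||u||_{H^1}², i.e. α = 1 works. No larger α is possible: a(u,u) ≥ α||u||_{H^1}² means (1−α)∫(u')² ≥ (α−c)∫u², and for the modes u_n = sin(nπ(x−x₀)/L) (x₀ the left endpoint) one has ∫u_n²/∫(u_n')² = (L/(nπ))² → 0, so a(u_n,u_n)/||u_n||_{H^1}² → 1. Hence the optimal constant is α = 1.
Therefore α = 1.


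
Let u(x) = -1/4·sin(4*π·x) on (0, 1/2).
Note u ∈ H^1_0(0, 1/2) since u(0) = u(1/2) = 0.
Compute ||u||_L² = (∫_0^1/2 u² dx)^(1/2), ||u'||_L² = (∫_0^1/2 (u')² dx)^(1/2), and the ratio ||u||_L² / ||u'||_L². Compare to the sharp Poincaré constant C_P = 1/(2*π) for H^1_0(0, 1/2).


||u||_L² / ||u'||_L² = 1/(4*π) < C_P = 1/(2*π).

u(x) = -1/4·sin(4*π·x), so u'(x) = -π*cos(4*π*x).
Writing u(x) = A·sin(kπx/L) with A = -1/4 and k = 2, use ∫_0^L sin²(kπx/L) dx = L/2 and ∫_0^L cos²(kπx/L) dx = L/2.
u² = 1/16·sin²(4*π·x) and (u')² = π^2·cos²(4*π·x), and each of sin², cos² integrates to L/2 = 1/4 over (0, 1/2).
∫_0^1/2 u² dx = 1/64, so ||u||_L² = 1/8.
∫_0^1/2 (u')² dx = π^2/4, so ||u'||_L² = π/2.
Ratio ||u||_L² / ||u'||_L² = 1/(4*π).
Sharp Poincaré constant on H^1_0(0, 1/2) is C_P = L/π = 1/(2*π), achieved by sin(2*π·x).
This is the k = 2 harmonic; the ratio L/(kπ) is strictly less than C_P = L/π, consistent with the sharp inequality ||u||_L² ≤ C_P ||u'||_L².


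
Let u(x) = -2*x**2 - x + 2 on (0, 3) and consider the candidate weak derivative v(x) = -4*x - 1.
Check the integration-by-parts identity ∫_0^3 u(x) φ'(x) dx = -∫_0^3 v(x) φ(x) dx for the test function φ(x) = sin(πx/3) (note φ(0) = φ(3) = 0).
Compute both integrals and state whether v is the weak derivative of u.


LHS = 42/π, RHS = 42/π. Yes, v = u' weakly.

u(x) = -2*x**2 - x + 2, classical derivative u'(x) = -4*x - 1.
φ(x) = sin(πx/3), so φ'(x) = π*cos(π*x/3)/3.
Note φ(0) = φ(3) = 0, so the boundary term u·φ vanishes.
LHS = ∫_0^3 u(x) φ'(x) dx = ∫_0^3 (-2*π*x^2*cos(π*x/3)/3 - π*x*cos(π*x/3)/3 + 2*π*cos(π*x/3)/3) dx. Term by term:
  ∫_0^3 2*π*cos(π*x/3)/3 dx = 0;  ∫_0^3 -2*π*x^2*cos(π*x/3)/3 dx = 36/π;  ∫_0^3 -π*x*cos(π*x/3)/3 dx = 6/π.
Sum: 0 + 36/π + 6/π = 42/π.
So LHS = 42/π.
∫_0^3 v(x) φ(x) dx = ∫_0^3 (-4*x*sin(π*x/3) - sin(π*x/3)) dx. Term by term:
  ∫_0^3 -sin(π*x/3) dx = -6/π;  ∫_0^3 -4*x*sin(π*x/3) dx = -36/π.
Sum: -6/π − 36/π = -42/π.
So RHS = -∫_0^3 v(x) φ(x) dx = 42/π.
LHS = RHS, so the identity holds for this test φ.
Moreover u is smooth here and v(x) = u'(x) = -4*x - 1 pointwise, so the identity holds for every test function. Hence v is the weak derivative of u.


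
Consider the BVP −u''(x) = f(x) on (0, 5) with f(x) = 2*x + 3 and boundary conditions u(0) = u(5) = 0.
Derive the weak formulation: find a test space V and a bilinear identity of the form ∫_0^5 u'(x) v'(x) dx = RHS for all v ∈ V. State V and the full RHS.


V = H^1_0(0, 5) (so v(0) = v(5) = 0); weak form: ∫_0^5 u'v' dx = ∫_0^5 (2*x + 3) v dx for all v ∈ V.

Multiply both sides by a test function v and integrate from 0 to 5:
  ∫_0^5 −u''(x) v(x) dx = ∫_0^5 f(x) v(x) dx.
Integrate the LHS by parts once:
  ∫_0^5 −u'' v dx = −[u'(x) v(x)]_0^5 + ∫_0^5 u'(x) v'(x) dx.
Thus ∫_0^5 u'(x) v'(x) dx = ∫_0^5 f(x) v(x) dx + [u'(x) v(x)]_0^5.
Choose V so that boundary terms are either known or forced to vanish.
u is Dirichlet: u(0) = u(5) = 0. Let V = H^1_0(0, 5); then v(0) = v(5) = 0, and [u' v]_0^5 = 0.
Weak formulation: find u (satisfying any essential BC) such that ∫_0^5 u'(x) v'(x) dx = ∫_0^5 f v dx for all v ∈ V.
Substituting f(x) = 2*x + 3, the right-hand side is ∫_0^5 (2*x + 3) v dx.


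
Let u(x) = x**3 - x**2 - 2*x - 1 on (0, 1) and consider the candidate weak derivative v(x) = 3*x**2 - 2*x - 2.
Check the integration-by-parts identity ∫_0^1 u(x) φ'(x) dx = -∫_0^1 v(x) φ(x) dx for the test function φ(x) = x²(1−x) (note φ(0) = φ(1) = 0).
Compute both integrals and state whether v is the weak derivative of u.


LHS = 1/6, RHS = 1/6. Yes, v = u' weakly.

u(x) = x**3 - x**2 - 2*x - 1, classical derivative u'(x) = 3*x**2 - 2*x - 2.
φ(x) = x²(1−x), so φ'(x) = x*(2 - 3*x).
Note φ(0) = φ(1) = 0, so the boundary term u·φ vanishes.
LHS = ∫_0^1 u(x) φ'(x) dx = ∫_0^1 (-3*x^5 + 5*x^4 + 4*x^3 - x^2 - 2*x) dx. Term by term:
  ∫_0^1 -3*x^5 dx = -1/2;  ∫_0^1 5*x^4 dx = 1;  ∫_0^1 4*x^3 dx = 1;
  ∫_0^1 -x^2 dx = -1/3;  ∫_0^1 -2*x dx = -1.
Sum: -1/2 + 1 + 1 − 1/3 − 1 = 1/6.
So LHS = 1/6.
∫_0^1 v(x) φ(x) dx = ∫_0^1 (-3*x^5 + 5*x^4 - 2*x^2) dx. Term by term:
  ∫_0^1 -3*x^5 dx = -1/2;  ∫_0^1 5*x^4 dx = 1;  ∫_0^1 -2*x^2 dx = -2/3.
Sum: -1/2 + 1 − 2/3 = -1/6.
So RHS = -∫_0^1 v(x) φ(x) dx = 1/6.
LHS = RHS, so the identity holds for this test φ.
Moreover u is smooth here and v(x) = u'(x) = 3*x**2 - 2*x - 2 pointwise, so the identity holds for every test function. Hence v is the weak derivative of u.


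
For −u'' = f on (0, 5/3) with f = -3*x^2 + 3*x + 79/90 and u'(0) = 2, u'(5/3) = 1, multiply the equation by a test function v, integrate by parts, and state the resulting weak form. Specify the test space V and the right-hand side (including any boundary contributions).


V = H^1(0, 5/3) (v unrestricted at boundary; u is determined up to an additive constant); weak form: ∫_0^5/3 u'v' dx = ∫_0^5/3 (-3*x^2 + 3*x + 79/90) v dx + v(5/3) − 2·v(0) for all v ∈ V.

Multiply both sides by a test function v and integrate from 0 to 5/3:
  ∫_0^5/3 −u''(x) v(x) dx = ∫_0^5/3 f(x) v(x) dx.
Integrate the LHS by parts once:
  ∫_0^5/3 −u'' v dx = −[u'(x) v(x)]_0^5/3 + ∫_0^5/3 u'(x) v'(x) dx.
Thus ∫_0^5/3 u'(x) v'(x) dx = ∫_0^5/3 f(x) v(x) dx + [u'(x) v(x)]_0^5/3.
Choose V so that boundary terms are either known or forced to vanish.
u has inhomogeneous Neumann u'(0) = 2, u'(5/3) = 1. [u' v]_0^5/3 = (1)·v(5/3) − (2)·v(0) = v(5/3) − 2·v(0). Take V = H^1(0, 5/3); boundary term becomes part of RHS.
Weak formulation: find u (satisfying any essential BC) such that ∫_0^5/3 u'(x) v'(x) dx = ∫_0^5/3 f v dx + v(5/3) − 2·v(0) for all v ∈ V (Neumann data are natural BCs: they enter the RHS as boundary terms).
Substituting f(x) = -3*x^2 + 3*x + 79/90, the right-hand side is ∫_0^5/3 (-3*x^2 + 3*x + 79/90) v dx + v(5/3) − 2·v(0).
Compatibility check (pure Neumann): taking v ≡ 1 ∈ V gives 0 = ∫_0^5/3 f dx + (1) − (2), i.e. ∫_0^5/3 f dx must equal u'(0) − u'(5/3) = 1. Indeed ∫_0^5/3 (-3*x^2 + 3*x + 79/90) dx = 1, so the data are compatible. The solution is then unique only up to an additive constant (fix it e.g. by requiring ∫_0^5/3 u dx = 0).
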